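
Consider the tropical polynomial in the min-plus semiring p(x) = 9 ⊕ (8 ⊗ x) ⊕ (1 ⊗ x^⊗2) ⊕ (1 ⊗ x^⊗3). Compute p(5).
p(5) = 9

A tropical monomial a ⊗ x^⊗i evaluates to a + i · x. Evaluating each term at x = 5:
  Term 0 contributes 9 + 0 · 5 = 9
  Term 1 contributes 8 + 1 · 5 = 13
  Term 2 contributes 1 + 2 · 5 = 11
  Term 3 contributes 1 + 3 · 5 = 16
p(5) = ⊕ of these = min[9, 13, 11, 16] = 9.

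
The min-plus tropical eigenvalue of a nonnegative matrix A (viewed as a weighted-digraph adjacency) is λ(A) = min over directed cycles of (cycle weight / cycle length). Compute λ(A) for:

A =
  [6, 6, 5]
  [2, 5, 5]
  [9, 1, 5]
λ(A) = 8/3

Enumerate directed cycles and compute their means (weight / length). Sample:
  cycle 0 → 0: weight = 6, length = 1, mean = 6/1 ≈ 6.000
  cycle 1 → 1: weight = 5, length = 1, mean = 5/1 ≈ 5.000
  cycle 2 → 2: weight = 5, length = 1, mean = 5/1 ≈ 5.000
  cycle 0 → 1 → 0: weight = 8, length = 2, mean = 8/2 ≈ 4.000
  cycle 0 → 2 → 0: weight = 14, length = 2, mean = 14/2 ≈ 7.000
  cycle 1 → 0 → 1: weight = 8, length = 2, mean = 8/2 ≈ 4.000
Minimum mean = 2.667, attained e.g. along the cycle 0 → 2 → 1 → 0 with weight 8 and length 3. So λ(A) = 8/3 = 8/3.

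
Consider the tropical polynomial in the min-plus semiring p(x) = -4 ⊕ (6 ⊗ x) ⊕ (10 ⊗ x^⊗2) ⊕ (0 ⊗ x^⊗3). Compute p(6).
p(6) = -4

A tropical monomial a ⊗ x^⊗i evaluates to a + i · x. Evaluating each term at x = 6:
  Term 0 contributes -4 + 0 · 6 = -4
  Term 1 contributes 6 + 1 · 6 = 12
  Term 2 contributes 10 + 2 · 6 = 22
  Term 3 contributes 0 + 3 · 6 = 18
p(6) = ⊕ of these = min[-4, 12, 22, 18] = -4.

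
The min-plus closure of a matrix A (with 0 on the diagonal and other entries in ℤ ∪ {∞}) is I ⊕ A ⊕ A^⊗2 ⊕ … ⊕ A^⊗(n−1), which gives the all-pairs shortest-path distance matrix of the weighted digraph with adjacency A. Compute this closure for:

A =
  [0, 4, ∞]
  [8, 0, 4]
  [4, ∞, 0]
Closure =
  [0, 4, 8]
  [8, 0, 4]
  [4, 8, 0]

This is the Floyd-Warshall all-pairs shortest-path computation. For each intermediate vertex k = 0, 1, …, 2, update dist[i][j] ← min(dist[i][j], dist[i][k] + dist[k][j]). The final matrix gives, for each (i, j), the minimum total weight of any directed path from i to j (possibly empty when i = j).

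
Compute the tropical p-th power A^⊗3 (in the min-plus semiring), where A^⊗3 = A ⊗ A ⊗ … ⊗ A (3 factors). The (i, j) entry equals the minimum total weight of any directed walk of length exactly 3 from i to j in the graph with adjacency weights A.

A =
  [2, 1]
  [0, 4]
A^⊗3 =
  [3, 2]
  [1, 3]

Each entry (A^⊗3)_ij equals the minimum over all length-3 walks i = v_0 → v_1 → … → v_3 = j of Σ_t A[v_t][v_{t+1}]. For example, for (i, j) = (0, 1) we minimise over 4 possible intermediate vertex sequences; the minimum is 2, attained along the walk 0 → 1 → 0 → 1.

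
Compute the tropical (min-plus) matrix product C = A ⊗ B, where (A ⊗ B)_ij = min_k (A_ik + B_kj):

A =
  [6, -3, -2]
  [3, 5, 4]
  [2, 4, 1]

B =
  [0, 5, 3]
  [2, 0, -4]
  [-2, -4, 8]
A ⊗ B =
  [-4, -6, -7]
  [2, 0, 1]
  [-1, -3, 0]

Apply the min-plus product entry-by-entry:
  C[0][0] = min over k of (A[0][0] + B[0][0] = 6 + 0 = 6, A[0][1] + B[1][0] = -3 + 2 = -1, A[0][2] + B[2][0] = -2 + -2 = -4) = -4 (attained at k = 2)
  C[0][1] = min over k of (A[0][0] + B[0][1] = 6 + 5 = 11, A[0][1] + B[1][1] = -3 + 0 = -3, A[0][2] + B[2][1] = -2 + -4 = -6) = -6 (attained at k = 2)
  C[0][2] = min over k of (A[0][0] + B[0][2] = 6 + 3 = 9, A[0][1] + B[1][2] = -3 + -4 = -7, A[0][2] + B[2][2] = -2 + 8 = 6) = -7 (attained at k = 1)
  C[1][0] = min over k of (A[1][0] + B[0][0] = 3 + 0 = 3, A[1][1] + B[1][0] = 5 + 2 = 7, A[1][2] + B[2][0] = 4 + -2 = 2) = 2 (attained at k = 2)
  C[1][1] = min over k of (A[1][0] + B[0][1] = 3 + 5 = 8, A[1][1] + B[1][1] = 5 + 0 = 5, A[1][2] + B[2][1] = 4 + -4 = 0) = 0 (attained at k = 2)
  C[1][2] = min over k of (A[1][0] + B[0][2] = 3 + 3 = 6, A[1][1] + B[1][2] = 5 + -4 = 1, A[1][2] + B[2][2] = 4 + 8 = 12) = 1 (attained at k = 1)
  C[2][0] = min over k of (A[2][0] + B[0][0] = 2 + 0 = 2, A[2][1] + B[1][0] = 4 + 2 = 6, A[2][2] + B[2][0] = 1 + -2 = -1) = -1 (attained at k = 2)
  C[2][1] = min over k of (A[2][0] + B[0][1] = 2 + 5 = 7, A[2][1] + B[1][1] = 4 + 0 = 4, A[2][2] + B[2][1] = 1 + -4 = -3) = -3 (attained at k = 2)
  C[2][2] = min over k of (A[2][0] + B[0][2] = 2 + 3 = 5, A[2][1] + B[1][2] = 4 + -4 = 0, A[2][2] + B[2][2] = 1 + 8 = 9) = 0 (attained at k = 1)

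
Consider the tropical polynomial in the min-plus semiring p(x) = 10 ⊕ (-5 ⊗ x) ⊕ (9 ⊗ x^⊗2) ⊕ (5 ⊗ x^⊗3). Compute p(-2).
p(-2) = -7

A tropical monomial a ⊗ x^⊗i evaluates to a + i · x. Evaluating each term at x = -2:
  Term 0 contributes 10 + 0 · -2 = 10
  Term 1 contributes -5 + 1 · -2 = -7
  Term 2 contributes 9 + 2 · -2 = 5
  Term 3 contributes 5 + 3 · -2 = -1
p(-2) = ⊕ of these = min[10, -7, 5, -1] = -7.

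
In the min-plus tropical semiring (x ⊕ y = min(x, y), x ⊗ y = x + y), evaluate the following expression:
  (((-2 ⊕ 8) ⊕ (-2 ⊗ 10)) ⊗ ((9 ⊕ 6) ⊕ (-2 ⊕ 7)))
(((-2 ⊕ 8) ⊕ (-2 ⊗ 10)) ⊗ ((9 ⊕ 6) ⊕ (-2 ⊕ 7))) = -4

Expand innermost to outermost. Recall ⊕ takes the minimum of its arguments and ⊗ takes their sum. Working out the expression (((-2 ⊕ 8) ⊕ (-2 ⊗ 10)) ⊗ ((9 ⊕ 6) ⊕ (-2 ⊕ 7))) gives -4.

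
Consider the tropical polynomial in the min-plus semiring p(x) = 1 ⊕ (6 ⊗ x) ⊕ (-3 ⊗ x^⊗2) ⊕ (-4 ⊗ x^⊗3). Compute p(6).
p(6) = 1

A tropical monomial a ⊗ x^⊗i evaluates to a + i · x. Evaluating each term at x = 6:
  Term 0 contributes 1 + 0 · 6 = 1
  Term 1 contributes 6 + 1 · 6 = 12
  Term 2 contributes -3 + 2 · 6 = 9
  Term 3 contributes -4 + 3 · 6 = 14
p(6) = ⊕ of these = min[1, 12, 9, 14] = 1.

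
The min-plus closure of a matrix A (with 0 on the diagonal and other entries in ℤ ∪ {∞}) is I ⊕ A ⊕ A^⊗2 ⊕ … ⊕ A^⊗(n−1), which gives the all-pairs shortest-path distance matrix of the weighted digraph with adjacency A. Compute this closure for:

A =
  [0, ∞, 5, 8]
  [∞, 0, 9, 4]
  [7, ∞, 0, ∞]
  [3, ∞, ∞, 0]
Closure =
  [0, ∞, 5, 8]
  [7, 0, 9, 4]
  [7, ∞, 0, 15]
  [3, ∞, 8, 0]

This is the Floyd-Warshall all-pairs shortest-path computation. For each intermediate vertex k = 0, 1, …, 3, update dist[i][j] ← min(dist[i][j], dist[i][k] + dist[k][j]). The final matrix gives, for each (i, j), the minimum total weight of any directed path from i to j (possibly empty when i = j).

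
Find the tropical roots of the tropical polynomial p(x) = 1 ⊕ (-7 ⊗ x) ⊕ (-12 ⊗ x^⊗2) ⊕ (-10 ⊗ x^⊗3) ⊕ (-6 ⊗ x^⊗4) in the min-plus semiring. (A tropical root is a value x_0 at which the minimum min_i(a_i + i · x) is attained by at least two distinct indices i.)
Roots: {-4, -2, 5, 8}

Each tropical root is a break point of the lower envelope of the lines y = a_i + i · x (there are 5 lines, with slopes 0, 1, ..., 4). Only the lines that attain the minimum somewhere contribute to roots; other lines are dominated. Here the surviving (envelope) indices are i = 4, i = 3, i = 2, i = 1, i = 0.
Intersections between consecutive envelope lines give the roots: for adjacent envelope indices i < j the intersection is x = (a_i − a_j) / (j − i). Reading off the sorted break points: {-4, -2, 5, 8}.
Verification: at each break x_0, at least two indices attain the minimum of min_i(a_i + i · x_0).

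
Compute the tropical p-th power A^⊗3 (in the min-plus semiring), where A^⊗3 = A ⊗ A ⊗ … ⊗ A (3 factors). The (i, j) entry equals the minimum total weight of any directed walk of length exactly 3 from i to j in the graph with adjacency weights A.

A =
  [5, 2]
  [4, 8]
A^⊗3 =
  [11, 8]
  [10, 11]

Each entry (A^⊗3)_ij equals the minimum over all length-3 walks i = v_0 → v_1 → … → v_3 = j of Σ_t A[v_t][v_{t+1}]. For example, for (i, j) = (0, 1) we minimise over 4 possible intermediate vertex sequences; the minimum is 8, attained along the walk 0 → 1 → 0 → 1.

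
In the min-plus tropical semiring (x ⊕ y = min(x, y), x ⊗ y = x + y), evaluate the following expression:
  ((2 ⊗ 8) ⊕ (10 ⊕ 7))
((2 ⊗ 8) ⊕ (10 ⊕ 7)) = 7

Expand innermost to outermost. Recall ⊕ takes the minimum of its arguments and ⊗ takes their sum. Working out the expression ((2 ⊗ 8) ⊕ (10 ⊕ 7)) gives 7.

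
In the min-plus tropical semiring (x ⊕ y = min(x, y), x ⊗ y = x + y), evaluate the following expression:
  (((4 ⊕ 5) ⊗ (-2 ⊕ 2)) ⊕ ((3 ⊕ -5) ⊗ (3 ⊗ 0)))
(((4 ⊕ 5) ⊗ (-2 ⊕ 2)) ⊕ ((3 ⊕ -5) ⊗ (3 ⊗ 0))) = -2

Expand innermost to outermost. Recall ⊕ takes the minimum of its arguments and ⊗ takes their sum. Working out the expression (((4 ⊕ 5) ⊗ (-2 ⊕ 2)) ⊕ ((3 ⊕ -5) ⊗ (3 ⊗ 0))) gives -2.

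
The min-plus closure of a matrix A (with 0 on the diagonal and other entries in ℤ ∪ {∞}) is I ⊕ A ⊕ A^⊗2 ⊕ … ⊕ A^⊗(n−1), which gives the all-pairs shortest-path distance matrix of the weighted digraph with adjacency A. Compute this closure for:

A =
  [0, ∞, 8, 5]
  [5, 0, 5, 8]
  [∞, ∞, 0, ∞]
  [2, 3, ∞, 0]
Closure =
  [0, 8, 8, 5]
  [5, 0, 5, 8]
  [∞, ∞, 0, ∞]
  [2, 3, 8, 0]

This is the Floyd-Warshall all-pairs shortest-path computation. For each intermediate vertex k = 0, 1, …, 3, update dist[i][j] ← min(dist[i][j], dist[i][k] + dist[k][j]). The final matrix gives, for each (i, j), the minimum total weight of any directed path from i to j (possibly empty when i = j).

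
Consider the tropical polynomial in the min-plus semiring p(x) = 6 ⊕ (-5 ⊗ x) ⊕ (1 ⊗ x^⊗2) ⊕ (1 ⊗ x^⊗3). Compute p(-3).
p(-3) = -8

A tropical monomial a ⊗ x^⊗i evaluates to a + i · x. Evaluating each term at x = -3:
  Term 0 contributes 6 + 0 · -3 = 6
  Term 1 contributes -5 + 1 · -3 = -8
  Term 2 contributes 1 + 2 · -3 = -5
  Term 3 contributes 1 + 3 · -3 = -8
p(-3) = ⊕ of these = min[6, -8, -5, -8] = -8.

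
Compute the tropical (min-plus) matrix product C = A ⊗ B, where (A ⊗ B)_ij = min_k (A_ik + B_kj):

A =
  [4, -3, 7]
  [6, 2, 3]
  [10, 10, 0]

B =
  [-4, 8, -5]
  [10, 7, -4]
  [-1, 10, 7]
A ⊗ B =
  [0, 4, -7]
  [2, 9, -2]
  [-1, 10, 5]

Apply the min-plus product entry-by-entry:
  C[0][0] = min over k of (A[0][0] + B[0][0] = 4 + -4 = 0, A[0][1] + B[1][0] = -3 + 10 = 7, A[0][2] + B[2][0] = 7 + -1 = 6) = 0 (attained at k = 0)
  C[0][1] = min over k of (A[0][0] + B[0][1] = 4 + 8 = 12, A[0][1] + B[1][1] = -3 + 7 = 4, A[0][2] + B[2][1] = 7 + 10 = 17) = 4 (attained at k = 1)
  C[0][2] = min over k of (A[0][0] + B[0][2] = 4 + -5 = -1, A[0][1] + B[1][2] = -3 + -4 = -7, A[0][2] + B[2][2] = 7 + 7 = 14) = -7 (attained at k = 1)
  C[1][0] = min over k of (A[1][0] + B[0][0] = 6 + -4 = 2, A[1][1] + B[1][0] = 2 + 10 = 12, A[1][2] + B[2][0] = 3 + -1 = 2) = 2 (attained at k = 0)
  C[1][1] = min over k of (A[1][0] + B[0][1] = 6 + 8 = 14, A[1][1] + B[1][1] = 2 + 7 = 9, A[1][2] + B[2][1] = 3 + 10 = 13) = 9 (attained at k = 1)
  C[1][2] = min over k of (A[1][0] + B[0][2] = 6 + -5 = 1, A[1][1] + B[1][2] = 2 + -4 = -2, A[1][2] + B[2][2] = 3 + 7 = 10) = -2 (attained at k = 1)
  C[2][0] = min over k of (A[2][0] + B[0][0] = 10 + -4 = 6, A[2][1] + B[1][0] = 10 + 10 = 20, A[2][2] + B[2][0] = 0 + -1 = -1) = -1 (attained at k = 2)
  C[2][1] = min over k of (A[2][0] + B[0][1] = 10 + 8 = 18, A[2][1] + B[1][1] = 10 + 7 = 17, A[2][2] + B[2][1] = 0 + 10 = 10) = 10 (attained at k = 2)
  C[2][2] = min over k of (A[2][0] + B[0][2] = 10 + -5 = 5, A[2][1] + B[1][2] = 10 + -4 = 6, A[2][2] + B[2][2] = 0 + 7 = 7) = 5 (attained at k = 0)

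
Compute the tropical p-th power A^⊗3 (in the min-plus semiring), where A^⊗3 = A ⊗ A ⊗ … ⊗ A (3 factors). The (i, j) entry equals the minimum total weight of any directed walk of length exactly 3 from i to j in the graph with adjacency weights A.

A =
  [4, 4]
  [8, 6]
A^⊗3 =
  [12, 12]
  [16, 16]

Each entry (A^⊗3)_ij equals the minimum over all length-3 walks i = v_0 → v_1 → … → v_3 = j of Σ_t A[v_t][v_{t+1}]. For example, for (i, j) = (0, 1) we minimise over 4 possible intermediate vertex sequences; the minimum is 12, attained along the walk 0 → 0 → 0 → 1.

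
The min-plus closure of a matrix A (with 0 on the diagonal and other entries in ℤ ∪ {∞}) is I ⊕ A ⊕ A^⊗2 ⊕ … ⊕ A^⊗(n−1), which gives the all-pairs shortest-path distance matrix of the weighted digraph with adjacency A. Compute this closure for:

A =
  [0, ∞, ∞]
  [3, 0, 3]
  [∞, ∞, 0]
Closure =
  [0, ∞, ∞]
  [3, 0, 3]
  [∞, ∞, 0]

This is the Floyd-Warshall all-pairs shortest-path computation. For each intermediate vertex k = 0, 1, …, 2, update dist[i][j] ← min(dist[i][j], dist[i][k] + dist[k][j]). The final matrix gives, for each (i, j), the minimum total weight of any directed path from i to j (possibly empty when i = j).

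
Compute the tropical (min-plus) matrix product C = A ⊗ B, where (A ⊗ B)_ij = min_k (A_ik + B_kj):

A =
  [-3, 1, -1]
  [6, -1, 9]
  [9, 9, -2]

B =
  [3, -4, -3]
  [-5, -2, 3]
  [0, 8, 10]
A ⊗ B =
  [-4, -7, -6]
  [-6, -3, 2]
  [-2, 5, 6]

Apply the min-plus product entry-by-entry:
  C[0][0] = min over k of (A[0][0] + B[0][0] = -3 + 3 = 0, A[0][1] + B[1][0] = 1 + -5 = -4, A[0][2] + B[2][0] = -1 + 0 = -1) = -4 (attained at k = 1)
  C[0][1] = min over k of (A[0][0] + B[0][1] = -3 + -4 = -7, A[0][1] + B[1][1] = 1 + -2 = -1, A[0][2] + B[2][1] = -1 + 8 = 7) = -7 (attained at k = 0)
  C[0][2] = min over k of (A[0][0] + B[0][2] = -3 + -3 = -6, A[0][1] + B[1][2] = 1 + 3 = 4, A[0][2] + B[2][2] = -1 + 10 = 9) = -6 (attained at k = 0)
  C[1][0] = min over k of (A[1][0] + B[0][0] = 6 + 3 = 9, A[1][1] + B[1][0] = -1 + -5 = -6, A[1][2] + B[2][0] = 9 + 0 = 9) = -6 (attained at k = 1)
  C[1][1] = min over k of (A[1][0] + B[0][1] = 6 + -4 = 2, A[1][1] + B[1][1] = -1 + -2 = -3, A[1][2] + B[2][1] = 9 + 8 = 17) = -3 (attained at k = 1)
  C[1][2] = min over k of (A[1][0] + B[0][2] = 6 + -3 = 3, A[1][1] + B[1][2] = -1 + 3 = 2, A[1][2] + B[2][2] = 9 + 10 = 19) = 2 (attained at k = 1)
  C[2][0] = min over k of (A[2][0] + B[0][0] = 9 + 3 = 12, A[2][1] + B[1][0] = 9 + -5 = 4, A[2][2] + B[2][0] = -2 + 0 = -2) = -2 (attained at k = 2)
  C[2][1] = min over k of (A[2][0] + B[0][1] = 9 + -4 = 5, A[2][1] + B[1][1] = 9 + -2 = 7, A[2][2] + B[2][1] = -2 + 8 = 6) = 5 (attained at k = 0)
  C[2][2] = min over k of (A[2][0] + B[0][2] = 9 + -3 = 6, A[2][1] + B[1][2] = 9 + 3 = 12, A[2][2] + B[2][2] = -2 + 10 = 8) = 6 (attained at k = 0)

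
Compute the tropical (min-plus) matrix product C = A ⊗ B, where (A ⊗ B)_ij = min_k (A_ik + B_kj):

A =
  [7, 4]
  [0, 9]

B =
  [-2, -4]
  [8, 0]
A ⊗ B =
  [5, 3]
  [-2, -4]

Apply the min-plus product entry-by-entry:
  C[0][0] = min over k of (A[0][0] + B[0][0] = 7 + -2 = 5, A[0][1] + B[1][0] = 4 + 8 = 12) = 5 (attained at k = 0)
  C[0][1] = min over k of (A[0][0] + B[0][1] = 7 + -4 = 3, A[0][1] + B[1][1] = 4 + 0 = 4) = 3 (attained at k = 0)
  C[1][0] = min over k of (A[1][0] + B[0][0] = 0 + -2 = -2, A[1][1] + B[1][0] = 9 + 8 = 17) = -2 (attained at k = 0)
  C[1][1] = min over k of (A[1][0] + B[0][1] = 0 + -4 = -4, A[1][1] + B[1][1] = 9 + 0 = 9) = -4 (attained at k = 0)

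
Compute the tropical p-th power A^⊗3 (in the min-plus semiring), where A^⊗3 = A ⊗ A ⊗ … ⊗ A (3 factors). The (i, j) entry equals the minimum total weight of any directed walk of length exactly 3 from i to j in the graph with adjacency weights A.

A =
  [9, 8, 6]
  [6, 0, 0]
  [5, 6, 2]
A^⊗3 =
  [13, 8, 8]
  [5, 0, 0]
  [9, 6, 6]

Each entry (A^⊗3)_ij equals the minimum over all length-3 walks i = v_0 → v_1 → … → v_3 = j of Σ_t A[v_t][v_{t+1}]. For example, for (i, j) = (0, 2) we minimise over 9 possible intermediate vertex sequences; the minimum is 8, attained along the walk 0 → 1 → 1 → 2.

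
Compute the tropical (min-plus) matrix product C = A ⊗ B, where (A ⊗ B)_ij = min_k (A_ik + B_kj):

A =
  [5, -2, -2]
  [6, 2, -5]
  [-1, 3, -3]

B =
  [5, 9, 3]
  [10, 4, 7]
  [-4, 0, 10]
A ⊗ B =
  [-6, -2, 5]
  [-9, -5, 5]
  [-7, -3, 2]

Apply the min-plus product entry-by-entry:
  C[0][0] = min over k of (A[0][0] + B[0][0] = 5 + 5 = 10, A[0][1] + B[1][0] = -2 + 10 = 8, A[0][2] + B[2][0] = -2 + -4 = -6) = -6 (attained at k = 2)
  C[0][1] = min over k of (A[0][0] + B[0][1] = 5 + 9 = 14, A[0][1] + B[1][1] = -2 + 4 = 2, A[0][2] + B[2][1] = -2 + 0 = -2) = -2 (attained at k = 2)
  C[0][2] = min over k of (A[0][0] + B[0][2] = 5 + 3 = 8, A[0][1] + B[1][2] = -2 + 7 = 5, A[0][2] + B[2][2] = -2 + 10 = 8) = 5 (attained at k = 1)
  C[1][0] = min over k of (A[1][0] + B[0][0] = 6 + 5 = 11, A[1][1] + B[1][0] = 2 + 10 = 12, A[1][2] + B[2][0] = -5 + -4 = -9) = -9 (attained at k = 2)
  C[1][1] = min over k of (A[1][0] + B[0][1] = 6 + 9 = 15, A[1][1] + B[1][1] = 2 + 4 = 6, A[1][2] + B[2][1] = -5 + 0 = -5) = -5 (attained at k = 2)
  C[1][2] = min over k of (A[1][0] + B[0][2] = 6 + 3 = 9, A[1][1] + B[1][2] = 2 + 7 = 9, A[1][2] + B[2][2] = -5 + 10 = 5) = 5 (attained at k = 2)
  C[2][0] = min over k of (A[2][0] + B[0][0] = -1 + 5 = 4, A[2][1] + B[1][0] = 3 + 10 = 13, A[2][2] + B[2][0] = -3 + -4 = -7) = -7 (attained at k = 2)
  C[2][1] = min over k of (A[2][0] + B[0][1] = -1 + 9 = 8, A[2][1] + B[1][1] = 3 + 4 = 7, A[2][2] + B[2][1] = -3 + 0 = -3) = -3 (attained at k = 2)
  C[2][2] = min over k of (A[2][0] + B[0][2] = -1 + 3 = 2, A[2][1] + B[1][2] = 3 + 7 = 10, A[2][2] + B[2][2] = -3 + 10 = 7) = 2 (attained at k = 0)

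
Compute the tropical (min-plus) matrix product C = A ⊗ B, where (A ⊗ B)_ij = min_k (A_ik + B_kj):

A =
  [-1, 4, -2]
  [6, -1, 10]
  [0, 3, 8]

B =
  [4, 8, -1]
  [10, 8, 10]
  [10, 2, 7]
A ⊗ B =
  [3, 0, -2]
  [9, 7, 5]
  [4, 8, -1]

Apply the min-plus product entry-by-entry:
  C[0][0] = min over k of (A[0][0] + B[0][0] = -1 + 4 = 3, A[0][1] + B[1][0] = 4 + 10 = 14, A[0][2] + B[2][0] = -2 + 10 = 8) = 3 (attained at k = 0)
  C[0][1] = min over k of (A[0][0] + B[0][1] = -1 + 8 = 7, A[0][1] + B[1][1] = 4 + 8 = 12, A[0][2] + B[2][1] = -2 + 2 = 0) = 0 (attained at k = 2)
  C[0][2] = min over k of (A[0][0] + B[0][2] = -1 + -1 = -2, A[0][1] + B[1][2] = 4 + 10 = 14, A[0][2] + B[2][2] = -2 + 7 = 5) = -2 (attained at k = 0)
  C[1][0] = min over k of (A[1][0] + B[0][0] = 6 + 4 = 10, A[1][1] + B[1][0] = -1 + 10 = 9, A[1][2] + B[2][0] = 10 + 10 = 20) = 9 (attained at k = 1)
  C[1][1] = min over k of (A[1][0] + B[0][1] = 6 + 8 = 14, A[1][1] + B[1][1] = -1 + 8 = 7, A[1][2] + B[2][1] = 10 + 2 = 12) = 7 (attained at k = 1)
  C[1][2] = min over k of (A[1][0] + B[0][2] = 6 + -1 = 5, A[1][1] + B[1][2] = -1 + 10 = 9, A[1][2] + B[2][2] = 10 + 7 = 17) = 5 (attained at k = 0)
  C[2][0] = min over k of (A[2][0] + B[0][0] = 0 + 4 = 4, A[2][1] + B[1][0] = 3 + 10 = 13, A[2][2] + B[2][0] = 8 + 10 = 18) = 4 (attained at k = 0)
  C[2][1] = min over k of (A[2][0] + B[0][1] = 0 + 8 = 8, A[2][1] + B[1][1] = 3 + 8 = 11, A[2][2] + B[2][1] = 8 + 2 = 10) = 8 (attained at k = 0)
  C[2][2] = min over k of (A[2][0] + B[0][2] = 0 + -1 = -1, A[2][1] + B[1][2] = 3 + 10 = 13, A[2][2] + B[2][2] = 8 + 7 = 15) = -1 (attained at k = 0)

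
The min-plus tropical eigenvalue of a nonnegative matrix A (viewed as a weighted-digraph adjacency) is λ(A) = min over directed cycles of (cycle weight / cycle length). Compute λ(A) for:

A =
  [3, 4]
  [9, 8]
λ(A) = 3

Enumerate directed cycles and compute their means (weight / length). Sample:
  cycle 0 → 0: weight = 3, length = 1, mean = 3/1 ≈ 3.000
  cycle 1 → 1: weight = 8, length = 1, mean = 8/1 ≈ 8.000
  cycle 0 → 1 → 0: weight = 13, length = 2, mean = 13/2 ≈ 6.500
  cycle 1 → 0 → 1: weight = 13, length = 2, mean = 13/2 ≈ 6.500
Minimum mean = 3.000, attained e.g. along the cycle 0 → 0 with weight 3 and length 1. So λ(A) = 3/1 = 3.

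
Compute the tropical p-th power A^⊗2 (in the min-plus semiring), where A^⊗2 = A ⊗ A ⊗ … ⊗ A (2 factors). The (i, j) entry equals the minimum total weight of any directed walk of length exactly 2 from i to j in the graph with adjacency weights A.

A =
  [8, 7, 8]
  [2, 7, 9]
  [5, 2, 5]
A^⊗2 =
  [9, 10, 13]
  [9, 9, 10]
  [4, 7, 10]

Each entry (A^⊗2)_ij equals the minimum over all length-2 walks i = v_0 → v_1 → … → v_2 = j of Σ_t A[v_t][v_{t+1}]. For example, for (i, j) = (0, 2) we minimise over 3 possible intermediate vertex sequences; the minimum is 13, attained along the walk 0 → 2 → 2.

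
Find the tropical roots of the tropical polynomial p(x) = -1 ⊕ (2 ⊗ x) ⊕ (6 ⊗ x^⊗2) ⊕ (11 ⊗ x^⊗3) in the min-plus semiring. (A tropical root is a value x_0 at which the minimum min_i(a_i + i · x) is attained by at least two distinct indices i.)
Roots: {-5, -4, -3}

Each tropical root is a break point of the lower envelope of the lines y = a_i + i · x (there are 4 lines, with slopes 0, 1, ..., 3). Only the lines that attain the minimum somewhere contribute to roots; other lines are dominated. Here the surviving (envelope) indices are i = 3, i = 2, i = 1, i = 0.
Intersections between consecutive envelope lines give the roots: for adjacent envelope indices i < j the intersection is x = (a_i − a_j) / (j − i). Reading off the sorted break points: {-5, -4, -3}.
Verification: at each break x_0, at least two indices attain the minimum of min_i(a_i + i · x_0).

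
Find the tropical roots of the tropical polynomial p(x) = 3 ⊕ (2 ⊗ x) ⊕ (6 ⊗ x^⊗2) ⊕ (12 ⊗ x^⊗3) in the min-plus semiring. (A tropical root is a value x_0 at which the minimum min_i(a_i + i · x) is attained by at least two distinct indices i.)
Roots: {-6, -4, 1}

Each tropical root is a break point of the lower envelope of the lines y = a_i + i · x (there are 4 lines, with slopes 0, 1, ..., 3). Only the lines that attain the minimum somewhere contribute to roots; other lines are dominated. Here the surviving (envelope) indices are i = 3, i = 2, i = 1, i = 0.
Intersections between consecutive envelope lines give the roots: for adjacent envelope indices i < j the intersection is x = (a_i − a_j) / (j − i). Reading off the sorted break points: {-6, -4, 1}.
Verification: at each break x_0, at least two indices attain the minimum of min_i(a_i + i · x_0).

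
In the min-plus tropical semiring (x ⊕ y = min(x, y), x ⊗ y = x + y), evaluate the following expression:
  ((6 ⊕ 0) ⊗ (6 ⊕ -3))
((6 ⊕ 0) ⊗ (6 ⊕ -3)) = -3

Expand innermost to outermost. Recall ⊕ takes the minimum of its arguments and ⊗ takes their sum. Working out the expression ((6 ⊕ 0) ⊗ (6 ⊕ -3)) gives -3.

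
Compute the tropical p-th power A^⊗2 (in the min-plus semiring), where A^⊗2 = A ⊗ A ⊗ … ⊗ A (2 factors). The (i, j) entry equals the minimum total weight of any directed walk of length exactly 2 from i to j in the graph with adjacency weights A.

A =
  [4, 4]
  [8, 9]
A^⊗2 =
  [8, 8]
  [12, 12]

Each entry (A^⊗2)_ij equals the minimum over all length-2 walks i = v_0 → v_1 → … → v_2 = j of Σ_t A[v_t][v_{t+1}]. For example, for (i, j) = (0, 1) we minimise over 2 possible intermediate vertex sequences; the minimum is 8, attained along the walk 0 → 0 → 1.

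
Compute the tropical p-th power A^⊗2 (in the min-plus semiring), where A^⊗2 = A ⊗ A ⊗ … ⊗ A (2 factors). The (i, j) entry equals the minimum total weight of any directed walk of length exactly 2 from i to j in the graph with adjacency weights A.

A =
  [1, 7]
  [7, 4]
A^⊗2 =
  [2, 8]
  [8, 8]

Each entry (A^⊗2)_ij equals the minimum over all length-2 walks i = v_0 → v_1 → … → v_2 = j of Σ_t A[v_t][v_{t+1}]. For example, for (i, j) = (0, 1) we minimise over 2 possible intermediate vertex sequences; the minimum is 8, attained along the walk 0 → 0 → 1.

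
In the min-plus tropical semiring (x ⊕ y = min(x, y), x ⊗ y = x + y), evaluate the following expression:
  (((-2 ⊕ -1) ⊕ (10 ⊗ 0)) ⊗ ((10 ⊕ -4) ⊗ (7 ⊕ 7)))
(((-2 ⊕ -1) ⊕ (10 ⊗ 0)) ⊗ ((10 ⊕ -4) ⊗ (7 ⊕ 7))) = 1

Expand innermost to outermost. Recall ⊕ takes the minimum of its arguments and ⊗ takes their sum. Working out the expression (((-2 ⊕ -1) ⊕ (10 ⊗ 0)) ⊗ ((10 ⊕ -4) ⊗ (7 ⊕ 7))) gives 1.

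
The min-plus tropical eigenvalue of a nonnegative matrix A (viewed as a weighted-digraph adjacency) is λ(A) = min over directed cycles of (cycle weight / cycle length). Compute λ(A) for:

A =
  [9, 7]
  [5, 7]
λ(A) = 6

Enumerate directed cycles and compute their means (weight / length). Sample:
  cycle 0 → 0: weight = 9, length = 1, mean = 9/1 ≈ 9.000
  cycle 1 → 1: weight = 7, length = 1, mean = 7/1 ≈ 7.000
  cycle 0 → 1 → 0: weight = 12, length = 2, mean = 12/2 ≈ 6.000
  cycle 1 → 0 → 1: weight = 12, length = 2, mean = 12/2 ≈ 6.000
Minimum mean = 6.000, attained e.g. along the cycle 0 → 1 → 0 with weight 12 and length 2. So λ(A) = 12/2 = 6.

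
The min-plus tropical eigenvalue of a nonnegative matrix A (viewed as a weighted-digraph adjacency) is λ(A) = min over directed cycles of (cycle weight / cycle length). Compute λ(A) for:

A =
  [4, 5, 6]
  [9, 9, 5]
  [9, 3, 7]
λ(A) = 4

Enumerate directed cycles and compute their means (weight / length). Sample:
  cycle 0 → 0: weight = 4, length = 1, mean = 4/1 ≈ 4.000
  cycle 1 → 1: weight = 9, length = 1, mean = 9/1 ≈ 9.000
  cycle 2 → 2: weight = 7, length = 1, mean = 7/1 ≈ 7.000
  cycle 0 → 1 → 0: weight = 14, length = 2, mean = 14/2 ≈ 7.000
  cycle 0 → 2 → 0: weight = 15, length = 2, mean = 15/2 ≈ 7.500
  cycle 1 → 0 → 1: weight = 14, length = 2, mean = 14/2 ≈ 7.000
Minimum mean = 4.000, attained e.g. along the cycle 0 → 0 with weight 4 and length 1. So λ(A) = 4/1 = 4.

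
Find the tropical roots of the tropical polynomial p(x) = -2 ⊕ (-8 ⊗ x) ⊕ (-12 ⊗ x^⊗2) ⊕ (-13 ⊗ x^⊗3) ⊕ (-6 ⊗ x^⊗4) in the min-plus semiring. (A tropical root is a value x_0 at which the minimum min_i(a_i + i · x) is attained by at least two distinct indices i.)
Roots: {-7, 1, 4, 6}

Each tropical root is a break point of the lower envelope of the lines y = a_i + i · x (there are 5 lines, with slopes 0, 1, ..., 4). Only the lines that attain the minimum somewhere contribute to roots; other lines are dominated. Here the surviving (envelope) indices are i = 4, i = 3, i = 2, i = 1, i = 0.
Intersections between consecutive envelope lines give the roots: for adjacent envelope indices i < j the intersection is x = (a_i − a_j) / (j − i). Reading off the sorted break points: {-7, 1, 4, 6}.
Verification: at each break x_0, at least two indices attain the minimum of min_i(a_i + i · x_0).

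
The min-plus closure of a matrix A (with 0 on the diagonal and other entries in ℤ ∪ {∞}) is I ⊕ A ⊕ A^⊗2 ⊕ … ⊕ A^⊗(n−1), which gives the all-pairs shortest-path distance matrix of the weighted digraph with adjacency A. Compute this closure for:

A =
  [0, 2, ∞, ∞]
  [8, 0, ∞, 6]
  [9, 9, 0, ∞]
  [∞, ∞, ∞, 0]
Closure =
  [0, 2, ∞, 8]
  [8, 0, ∞, 6]
  [9, 9, 0, 15]
  [∞, ∞, ∞, 0]

This is the Floyd-Warshall all-pairs shortest-path computation. For each intermediate vertex k = 0, 1, …, 3, update dist[i][j] ← min(dist[i][j], dist[i][k] + dist[k][j]). The final matrix gives, for each (i, j), the minimum total weight of any directed path from i to j (possibly empty when i = j).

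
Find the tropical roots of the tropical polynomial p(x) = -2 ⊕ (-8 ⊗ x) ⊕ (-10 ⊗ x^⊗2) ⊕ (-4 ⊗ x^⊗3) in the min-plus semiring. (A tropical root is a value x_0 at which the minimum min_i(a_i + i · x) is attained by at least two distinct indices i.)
Roots: {-6, 2, 6}

Each tropical root is a break point of the lower envelope of the lines y = a_i + i · x (there are 4 lines, with slopes 0, 1, ..., 3). Only the lines that attain the minimum somewhere contribute to roots; other lines are dominated. Here the surviving (envelope) indices are i = 3, i = 2, i = 1, i = 0.
Intersections between consecutive envelope lines give the roots: for adjacent envelope indices i < j the intersection is x = (a_i − a_j) / (j − i). Reading off the sorted break points: {-6, 2, 6}.
Verification: at each break x_0, at least two indices attain the minimum of min_i(a_i + i · x_0).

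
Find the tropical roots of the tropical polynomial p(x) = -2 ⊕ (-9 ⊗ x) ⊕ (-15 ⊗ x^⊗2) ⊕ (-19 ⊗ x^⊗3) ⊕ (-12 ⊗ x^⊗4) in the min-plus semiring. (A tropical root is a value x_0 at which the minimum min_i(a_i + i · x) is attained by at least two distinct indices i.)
Roots: {-7, 4, 6, 7}

Each tropical root is a break point of the lower envelope of the lines y = a_i + i · x (there are 5 lines, with slopes 0, 1, ..., 4). Only the lines that attain the minimum somewhere contribute to roots; other lines are dominated. Here the surviving (envelope) indices are i = 4, i = 3, i = 2, i = 1, i = 0.
Intersections between consecutive envelope lines give the roots: for adjacent envelope indices i < j the intersection is x = (a_i − a_j) / (j − i). Reading off the sorted break points: {-7, 4, 6, 7}.
Verification: at each break x_0, at least two indices attain the minimum of min_i(a_i + i · x_0).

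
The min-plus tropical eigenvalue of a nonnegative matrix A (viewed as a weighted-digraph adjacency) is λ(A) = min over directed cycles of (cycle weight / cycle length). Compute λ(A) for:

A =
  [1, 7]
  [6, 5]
λ(A) = 1

Enumerate directed cycles and compute their means (weight / length). Sample:
  cycle 0 → 0: weight = 1, length = 1, mean = 1/1 ≈ 1.000
  cycle 1 → 1: weight = 5, length = 1, mean = 5/1 ≈ 5.000
  cycle 0 → 1 → 0: weight = 13, length = 2, mean = 13/2 ≈ 6.500
  cycle 1 → 0 → 1: weight = 13, length = 2, mean = 13/2 ≈ 6.500
Minimum mean = 1.000, attained e.g. along the cycle 0 → 0 with weight 1 and length 1. So λ(A) = 1/1 = 1.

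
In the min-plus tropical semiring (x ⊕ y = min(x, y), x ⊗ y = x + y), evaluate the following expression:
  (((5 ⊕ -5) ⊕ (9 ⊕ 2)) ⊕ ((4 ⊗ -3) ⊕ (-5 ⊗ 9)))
(((5 ⊕ -5) ⊕ (9 ⊕ 2)) ⊕ ((4 ⊗ -3) ⊕ (-5 ⊗ 9))) = -5

Expand innermost to outermost. Recall ⊕ takes the minimum of its arguments and ⊗ takes their sum. Working out the expression (((5 ⊕ -5) ⊕ (9 ⊕ 2)) ⊕ ((4 ⊗ -3) ⊕ (-5 ⊗ 9))) gives -5.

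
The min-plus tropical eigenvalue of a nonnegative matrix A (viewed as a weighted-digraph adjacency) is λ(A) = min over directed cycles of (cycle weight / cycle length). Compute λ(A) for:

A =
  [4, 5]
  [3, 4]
λ(A) = 4

Enumerate directed cycles and compute their means (weight / length). Sample:
  cycle 0 → 0: weight = 4, length = 1, mean = 4/1 ≈ 4.000
  cycle 1 → 1: weight = 4, length = 1, mean = 4/1 ≈ 4.000
  cycle 0 → 1 → 0: weight = 8, length = 2, mean = 8/2 ≈ 4.000
  cycle 1 → 0 → 1: weight = 8, length = 2, mean = 8/2 ≈ 4.000
Minimum mean = 4.000, attained e.g. along the cycle 0 → 0 with weight 4 and length 1. So λ(A) = 4/1 = 4.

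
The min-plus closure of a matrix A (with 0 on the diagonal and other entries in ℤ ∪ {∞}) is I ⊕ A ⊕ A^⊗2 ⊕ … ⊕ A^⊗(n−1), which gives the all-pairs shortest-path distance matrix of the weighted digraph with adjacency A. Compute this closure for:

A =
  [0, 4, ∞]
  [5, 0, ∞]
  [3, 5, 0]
Closure =
  [0, 4, ∞]
  [5, 0, ∞]
  [3, 5, 0]

This is the Floyd-Warshall all-pairs shortest-path computation. For each intermediate vertex k = 0, 1, …, 2, update dist[i][j] ← min(dist[i][j], dist[i][k] + dist[k][j]). The final matrix gives, for each (i, j), the minimum total weight of any directed path from i to j (possibly empty when i = j).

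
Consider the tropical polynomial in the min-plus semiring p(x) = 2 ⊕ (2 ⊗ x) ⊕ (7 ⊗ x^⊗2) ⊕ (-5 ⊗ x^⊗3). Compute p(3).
p(3) = 2

A tropical monomial a ⊗ x^⊗i evaluates to a + i · x. Evaluating each term at x = 3:
  Term 0 contributes 2 + 0 · 3 = 2
  Term 1 contributes 2 + 1 · 3 = 5
  Term 2 contributes 7 + 2 · 3 = 13
  Term 3 contributes -5 + 3 · 3 = 4
p(3) = ⊕ of these = min[2, 5, 13, 4] = 2.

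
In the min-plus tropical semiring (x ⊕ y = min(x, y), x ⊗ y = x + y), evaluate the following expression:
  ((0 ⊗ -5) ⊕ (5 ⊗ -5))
((0 ⊗ -5) ⊕ (5 ⊗ -5)) = -5

Expand innermost to outermost. Recall ⊕ takes the minimum of its arguments and ⊗ takes their sum. Working out the expression ((0 ⊗ -5) ⊕ (5 ⊗ -5)) gives -5.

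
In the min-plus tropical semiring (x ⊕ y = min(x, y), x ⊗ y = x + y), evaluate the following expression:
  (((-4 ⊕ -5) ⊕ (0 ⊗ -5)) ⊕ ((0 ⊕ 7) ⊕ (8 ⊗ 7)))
(((-4 ⊕ -5) ⊕ (0 ⊗ -5)) ⊕ ((0 ⊕ 7) ⊕ (8 ⊗ 7))) = -5

Expand innermost to outermost. Recall ⊕ takes the minimum of its arguments and ⊗ takes their sum. Working out the expression (((-4 ⊕ -5) ⊕ (0 ⊗ -5)) ⊕ ((0 ⊕ 7) ⊕ (8 ⊗ 7))) gives -5.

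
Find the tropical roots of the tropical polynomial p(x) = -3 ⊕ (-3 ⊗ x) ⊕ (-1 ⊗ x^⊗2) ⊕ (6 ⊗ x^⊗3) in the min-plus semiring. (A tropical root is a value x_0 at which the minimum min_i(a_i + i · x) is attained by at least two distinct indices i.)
Roots: {-7, -2, 0}

Each tropical root is a break point of the lower envelope of the lines y = a_i + i · x (there are 4 lines, with slopes 0, 1, ..., 3). Only the lines that attain the minimum somewhere contribute to roots; other lines are dominated. Here the surviving (envelope) indices are i = 3, i = 2, i = 1, i = 0.
Intersections between consecutive envelope lines give the roots: for adjacent envelope indices i < j the intersection is x = (a_i − a_j) / (j − i). Reading off the sorted break points: {-7, -2, 0}.
Verification: at each break x_0, at least two indices attain the minimum of min_i(a_i + i · x_0).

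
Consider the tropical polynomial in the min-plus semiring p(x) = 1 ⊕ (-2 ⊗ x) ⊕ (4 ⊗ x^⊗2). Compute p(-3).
p(-3) = -5

A tropical monomial a ⊗ x^⊗i evaluates to a + i · x. Evaluating each term at x = -3:
  Term 0 contributes 1 + 0 · -3 = 1
  Term 1 contributes -2 + 1 · -3 = -5
  Term 2 contributes 4 + 2 · -3 = -2
p(-3) = ⊕ of these = min[1, -5, -2] = -5.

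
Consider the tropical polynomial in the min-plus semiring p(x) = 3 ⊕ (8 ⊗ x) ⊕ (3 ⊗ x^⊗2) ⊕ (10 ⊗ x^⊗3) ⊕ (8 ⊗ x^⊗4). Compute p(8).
p(8) = 3

A tropical monomial a ⊗ x^⊗i evaluates to a + i · x. Evaluating each term at x = 8:
  Term 0 contributes 3 + 0 · 8 = 3
  Term 1 contributes 8 + 1 · 8 = 16
  Term 2 contributes 3 + 2 · 8 = 19
  Term 3 contributes 10 + 3 · 8 = 34
  Term 4 contributes 8 + 4 · 8 = 40
p(8) = ⊕ of these = min[3, 16, 19, 34, 40] = 3.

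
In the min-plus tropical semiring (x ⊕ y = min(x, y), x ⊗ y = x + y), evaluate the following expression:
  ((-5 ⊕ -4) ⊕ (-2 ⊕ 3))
((-5 ⊕ -4) ⊕ (-2 ⊕ 3)) = -5

Expand innermost to outermost. Recall ⊕ takes the minimum of its arguments and ⊗ takes their sum. Working out the expression ((-5 ⊕ -4) ⊕ (-2 ⊕ 3)) gives -5.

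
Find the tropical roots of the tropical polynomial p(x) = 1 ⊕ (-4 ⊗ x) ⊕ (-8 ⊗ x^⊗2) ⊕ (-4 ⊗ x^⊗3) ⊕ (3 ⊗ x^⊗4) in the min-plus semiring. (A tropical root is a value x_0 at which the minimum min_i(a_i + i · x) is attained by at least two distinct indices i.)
Roots: {-7, -4, 4, 5}

Each tropical root is a break point of the lower envelope of the lines y = a_i + i · x (there are 5 lines, with slopes 0, 1, ..., 4). Only the lines that attain the minimum somewhere contribute to roots; other lines are dominated. Here the surviving (envelope) indices are i = 4, i = 3, i = 2, i = 1, i = 0.
Intersections between consecutive envelope lines give the roots: for adjacent envelope indices i < j the intersection is x = (a_i − a_j) / (j − i). Reading off the sorted break points: {-7, -4, 4, 5}.
Verification: at each break x_0, at least two indices attain the minimum of min_i(a_i + i · x_0).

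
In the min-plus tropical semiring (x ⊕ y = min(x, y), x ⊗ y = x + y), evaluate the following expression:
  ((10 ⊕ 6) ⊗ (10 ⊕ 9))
((10 ⊕ 6) ⊗ (10 ⊕ 9)) = 15

Expand innermost to outermost. Recall ⊕ takes the minimum of its arguments and ⊗ takes their sum. Working out the expression ((10 ⊕ 6) ⊗ (10 ⊕ 9)) gives 15.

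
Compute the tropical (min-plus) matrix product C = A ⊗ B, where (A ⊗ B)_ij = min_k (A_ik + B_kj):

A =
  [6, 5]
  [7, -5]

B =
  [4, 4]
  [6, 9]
A ⊗ B =
  [10, 10]
  [1, 4]

Apply the min-plus product entry-by-entry:
  C[0][0] = min over k of (A[0][0] + B[0][0] = 6 + 4 = 10, A[0][1] + B[1][0] = 5 + 6 = 11) = 10 (attained at k = 0)
  C[0][1] = min over k of (A[0][0] + B[0][1] = 6 + 4 = 10, A[0][1] + B[1][1] = 5 + 9 = 14) = 10 (attained at k = 0)
  C[1][0] = min over k of (A[1][0] + B[0][0] = 7 + 4 = 11, A[1][1] + B[1][0] = -5 + 6 = 1) = 1 (attained at k = 1)
  C[1][1] = min over k of (A[1][0] + B[0][1] = 7 + 4 = 11, A[1][1] + B[1][1] = -5 + 9 = 4) = 4 (attained at k = 1)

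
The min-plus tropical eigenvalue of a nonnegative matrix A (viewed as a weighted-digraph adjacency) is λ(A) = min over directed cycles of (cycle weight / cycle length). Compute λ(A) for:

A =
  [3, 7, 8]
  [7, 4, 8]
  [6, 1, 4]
λ(A) = 3

Enumerate directed cycles and compute their means (weight / length). Sample:
  cycle 0 → 0: weight = 3, length = 1, mean = 3/1 ≈ 3.000
  cycle 1 → 1: weight = 4, length = 1, mean = 4/1 ≈ 4.000
  cycle 2 → 2: weight = 4, length = 1, mean = 4/1 ≈ 4.000
  cycle 0 → 1 → 0: weight = 14, length = 2, mean = 14/2 ≈ 7.000
  cycle 0 → 2 → 0: weight = 14, length = 2, mean = 14/2 ≈ 7.000
  cycle 1 → 0 → 1: weight = 14, length = 2, mean = 14/2 ≈ 7.000
Minimum mean = 3.000, attained e.g. along the cycle 0 → 0 with weight 3 and length 1. So λ(A) = 3/1 = 3.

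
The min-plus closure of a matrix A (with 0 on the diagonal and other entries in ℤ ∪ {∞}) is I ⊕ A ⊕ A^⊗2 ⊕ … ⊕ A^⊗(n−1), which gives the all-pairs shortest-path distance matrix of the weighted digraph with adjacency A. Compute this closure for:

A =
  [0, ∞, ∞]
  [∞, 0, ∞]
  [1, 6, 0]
Closure =
  [0, ∞, ∞]
  [∞, 0, ∞]
  [1, 6, 0]

This is the Floyd-Warshall all-pairs shortest-path computation. For each intermediate vertex k = 0, 1, …, 2, update dist[i][j] ← min(dist[i][j], dist[i][k] + dist[k][j]). The final matrix gives, for each (i, j), the minimum total weight of any directed path from i to j (possibly empty when i = j).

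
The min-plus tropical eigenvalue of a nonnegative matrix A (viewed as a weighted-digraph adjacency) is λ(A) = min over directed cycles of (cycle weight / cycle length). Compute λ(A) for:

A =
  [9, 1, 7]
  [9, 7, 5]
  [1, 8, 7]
λ(A) = 7/3

Enumerate directed cycles and compute their means (weight / length). Sample:
  cycle 0 → 0: weight = 9, length = 1, mean = 9/1 ≈ 9.000
  cycle 1 → 1: weight = 7, length = 1, mean = 7/1 ≈ 7.000
  cycle 2 → 2: weight = 7, length = 1, mean = 7/1 ≈ 7.000
  cycle 0 → 1 → 0: weight = 10, length = 2, mean = 10/2 ≈ 5.000
  cycle 0 → 2 → 0: weight = 8, length = 2, mean = 8/2 ≈ 4.000
  cycle 1 → 0 → 1: weight = 10, length = 2, mean = 10/2 ≈ 5.000
Minimum mean = 2.333, attained e.g. along the cycle 0 → 1 → 2 → 0 with weight 7 and length 3. So λ(A) = 7/3 = 7/3.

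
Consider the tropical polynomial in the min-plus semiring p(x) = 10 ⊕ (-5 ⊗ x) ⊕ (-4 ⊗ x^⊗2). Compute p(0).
p(0) = -5

A tropical monomial a ⊗ x^⊗i evaluates to a + i · x. Evaluating each term at x = 0:
  Term 0 contributes 10 + 0 · 0 = 10
  Term 1 contributes -5 + 1 · 0 = -5
  Term 2 contributes -4 + 2 · 0 = -4
p(0) = ⊕ of these = min[10, -5, -4] = -5.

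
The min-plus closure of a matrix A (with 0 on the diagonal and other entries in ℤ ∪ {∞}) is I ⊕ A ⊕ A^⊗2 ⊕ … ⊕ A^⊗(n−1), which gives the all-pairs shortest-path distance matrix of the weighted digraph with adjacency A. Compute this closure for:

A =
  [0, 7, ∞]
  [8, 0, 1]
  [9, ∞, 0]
Closure =
  [0, 7, 8]
  [8, 0, 1]
  [9, 16, 0]

This is the Floyd-Warshall all-pairs shortest-path computation. For each intermediate vertex k = 0, 1, …, 2, update dist[i][j] ← min(dist[i][j], dist[i][k] + dist[k][j]). The final matrix gives, for each (i, j), the minimum total weight of any directed path from i to j (possibly empty when i = j).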